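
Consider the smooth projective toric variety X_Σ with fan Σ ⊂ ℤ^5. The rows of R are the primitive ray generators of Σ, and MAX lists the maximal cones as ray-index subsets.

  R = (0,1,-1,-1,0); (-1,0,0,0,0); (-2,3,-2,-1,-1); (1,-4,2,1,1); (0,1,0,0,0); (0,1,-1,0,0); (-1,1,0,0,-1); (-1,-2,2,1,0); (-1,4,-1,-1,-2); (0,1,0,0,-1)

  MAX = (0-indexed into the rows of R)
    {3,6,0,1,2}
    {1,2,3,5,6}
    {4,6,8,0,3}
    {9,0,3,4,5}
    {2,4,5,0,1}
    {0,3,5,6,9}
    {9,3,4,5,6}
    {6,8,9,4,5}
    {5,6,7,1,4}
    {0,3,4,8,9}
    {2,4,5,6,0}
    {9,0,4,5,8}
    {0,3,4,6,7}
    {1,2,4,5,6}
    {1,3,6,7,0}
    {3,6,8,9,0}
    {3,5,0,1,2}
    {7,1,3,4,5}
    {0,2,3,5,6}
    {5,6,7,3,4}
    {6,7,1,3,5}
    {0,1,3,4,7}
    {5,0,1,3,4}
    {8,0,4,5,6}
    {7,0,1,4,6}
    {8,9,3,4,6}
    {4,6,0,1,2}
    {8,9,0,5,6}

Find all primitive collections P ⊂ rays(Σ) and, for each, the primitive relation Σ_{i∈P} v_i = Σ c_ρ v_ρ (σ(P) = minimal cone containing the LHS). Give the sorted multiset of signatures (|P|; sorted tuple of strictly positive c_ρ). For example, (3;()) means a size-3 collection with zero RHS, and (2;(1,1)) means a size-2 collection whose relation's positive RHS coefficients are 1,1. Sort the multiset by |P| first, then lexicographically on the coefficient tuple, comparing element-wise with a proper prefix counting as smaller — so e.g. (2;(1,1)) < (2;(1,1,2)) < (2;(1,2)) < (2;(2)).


14 collections generate NE(X_Σ); each relation:

  P = {1,9}:  v_{1} + v_{9} = v_{6} — sig = (2;(1))
  P = {1,8}:  v_{1} + v_{8} = v_{0} + v_{4} + 2·v_{6} — sig = (2;(1,1,2))
  P = {2,9}:  v_{2} + v_{9} = v_{0} + v_{5} + 2·v_{6} — sig = (2;(1,1,2))
  P = {7,9}:  v_{7} + v_{9} = v_{3} + v_{4} + 2·v_{6} — sig = (2;(1,1,2))
  P = {2,8}:  v_{2} + v_{8} = 2·v_{0} + v_{4} + v_{5} + 3·v_{6} — sig = (2;(1,1,2,3))
  P = {7,8}:  v_{7} + v_{8} = v_{0} + v_{3} + 2·v_{4} + 3·v_{6} — sig = (2;(1,1,2,3))
  P = {2,7}:  v_{2} + v_{7} = 2·v_{1} + v_{6} — sig = (2;(1,2))
  P = {0,5,7}:  v_{0} + v_{5} + v_{7} = v_{1} — sig = (3;(1))
  P = {2,3,4}:  v_{2} + v_{3} + v_{4} = v_{1} — sig = (3;(1))
  P = {3,5,8}:  v_{3} + v_{5} + v_{8} = v_{9} — sig = (3;(1))
  P = {0,1,5,6}:  v_{0} + v_{1} + v_{5} + v_{6} = v_{2} — sig = (4;(1))
  P = {0,4,6,9}:  v_{0} + v_{4} + v_{6} + v_{9} = v_{8} — sig = (4;(1))
  P = {1,3,4,6}:  v_{1} + v_{3} + v_{4} + v_{6} = v_{7} — sig = (4;(1))
  P = {0,3,4,5,6}:  v_{0} + v_{3} + v_{4} + v_{5} + v_{6} = 0 — sig = (5;())

Signatures (|P|; sorted positive RHS coefficients), sorted:
    (2;(1))
    (2;(1,1,2))
    (2;(1,1,2))
    (2;(1,1,2))
    (2;(1,1,2,3))
    (2;(1,1,2,3))
    (2;(1,2))
    (3;(1))
    (3;(1))
    (3;(1))
    (4;(1))
    (4;(1))
    (4;(1))
    (5;())


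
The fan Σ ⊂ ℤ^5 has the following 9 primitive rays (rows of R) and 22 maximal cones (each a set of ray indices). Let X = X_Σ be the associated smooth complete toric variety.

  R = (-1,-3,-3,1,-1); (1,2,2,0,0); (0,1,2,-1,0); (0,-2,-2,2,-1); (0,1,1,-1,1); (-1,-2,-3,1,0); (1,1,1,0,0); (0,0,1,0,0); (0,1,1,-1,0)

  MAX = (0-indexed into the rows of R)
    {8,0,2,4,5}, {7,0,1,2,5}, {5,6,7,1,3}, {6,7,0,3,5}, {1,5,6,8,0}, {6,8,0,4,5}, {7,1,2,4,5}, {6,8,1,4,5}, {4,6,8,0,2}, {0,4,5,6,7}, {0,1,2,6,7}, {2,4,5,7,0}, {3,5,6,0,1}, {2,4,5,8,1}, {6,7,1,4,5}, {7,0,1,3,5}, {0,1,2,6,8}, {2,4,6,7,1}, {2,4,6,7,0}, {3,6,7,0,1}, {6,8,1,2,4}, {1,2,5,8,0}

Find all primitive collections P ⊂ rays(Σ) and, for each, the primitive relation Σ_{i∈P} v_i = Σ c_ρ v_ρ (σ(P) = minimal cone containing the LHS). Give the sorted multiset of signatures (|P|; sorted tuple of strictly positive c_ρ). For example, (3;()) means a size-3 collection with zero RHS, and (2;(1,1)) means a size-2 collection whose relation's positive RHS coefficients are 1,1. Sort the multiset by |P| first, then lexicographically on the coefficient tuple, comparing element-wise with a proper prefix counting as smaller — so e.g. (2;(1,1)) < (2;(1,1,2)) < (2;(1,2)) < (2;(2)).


The 7 primitive collections of Σ (r=9, n=5):

  • {7,8}:  v_{7} + v_{8} = v_{2} — sig = (2;(1))
  • {3,8}:  v_{3} + v_{8} = v_{0} + v_{1} — sig = (2;(1,1))
  • {2,3}:  v_{2} + v_{3} = v_{0} + v_{1} + v_{7} — sig = (2;(1,1,1))
  • {3,4}:  v_{3} + v_{4} = v_{5} + v_{6} + v_{7} — sig = (2;(1,1,1))
  • {0,1,4}:  v_{0} + v_{1} + v_{4} = 0 — sig = (3;())
  • {2,5,6}:  v_{2} + v_{5} + v_{6} = 0 — sig = (3;())
  • {0,1,5,6,7}:  v_{0} + v_{1} + v_{5} + v_{6} + v_{7} = v_{3} — sig = (5;(1))

Signatures (|P|; sorted positive RHS coefficients), sorted:
    |P|=2: 4 collections, coeffs (1), (1,1), (1,1,1), (1,1,1)
    |P|=3: 2 collections, coeffs (), ()
    |P|=5: 1 collection, coeffs (1)


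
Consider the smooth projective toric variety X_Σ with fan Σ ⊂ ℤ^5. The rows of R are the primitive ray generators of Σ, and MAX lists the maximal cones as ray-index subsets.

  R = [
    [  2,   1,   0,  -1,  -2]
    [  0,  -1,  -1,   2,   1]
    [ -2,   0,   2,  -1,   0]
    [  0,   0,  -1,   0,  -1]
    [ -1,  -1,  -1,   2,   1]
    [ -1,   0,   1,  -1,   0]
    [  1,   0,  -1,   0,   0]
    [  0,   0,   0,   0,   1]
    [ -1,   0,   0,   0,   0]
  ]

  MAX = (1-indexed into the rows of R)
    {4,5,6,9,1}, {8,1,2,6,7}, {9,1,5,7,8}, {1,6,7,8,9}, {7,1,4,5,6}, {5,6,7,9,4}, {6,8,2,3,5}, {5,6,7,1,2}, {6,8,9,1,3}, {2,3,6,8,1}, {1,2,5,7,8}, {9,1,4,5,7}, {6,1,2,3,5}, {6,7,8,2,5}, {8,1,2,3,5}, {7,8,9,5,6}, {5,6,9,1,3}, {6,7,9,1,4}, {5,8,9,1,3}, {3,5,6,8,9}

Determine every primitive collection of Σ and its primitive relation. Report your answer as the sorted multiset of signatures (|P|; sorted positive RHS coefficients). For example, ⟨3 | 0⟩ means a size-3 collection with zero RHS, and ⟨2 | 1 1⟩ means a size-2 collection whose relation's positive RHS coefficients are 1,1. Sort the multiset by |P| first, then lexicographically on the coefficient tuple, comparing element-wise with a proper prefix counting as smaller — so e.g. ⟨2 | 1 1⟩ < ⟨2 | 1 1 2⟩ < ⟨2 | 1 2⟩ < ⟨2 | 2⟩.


Primitive collections (7):

  P={2,9}:  v_{2} + v_{9} = v_{5}  ⇒ sig = ⟨2 | 1⟩
  P={3,7}:  v_{3} + v_{7} = v_{6}  ⇒ sig = ⟨2 | 1⟩
  P={4,8}:  v_{4} + v_{8} = v_{7} + v_{9}  ⇒ sig = ⟨2 | 1 1⟩
  P={2,4}:  v_{2} + v_{4} = v_{1} + 2·v_{5} + v_{6} + v_{7}  ⇒ sig = ⟨2 | 1 1 1 2⟩
  P={3,4}:  v_{3} + v_{4} = v_{1} + v_{5} + 2·v_{6} + v_{9}  ⇒ sig = ⟨2 | 1 1 1 2⟩
  P={1,5,6,8}:  v_{1} + v_{5} + v_{6} + v_{8} = 0  ⇒ sig = ⟨4 | 0⟩
  P={1,5,6,7,9}:  v_{1} + v_{5} + v_{6} + v_{7} + v_{9} = v_{4}  ⇒ sig = ⟨5 | 1⟩

Signatures (|P|; sorted positive RHS coefficients), sorted:
{ ⟨2 | 1⟩ ×2,  ⟨2 | 1 1⟩,  ⟨2 | 1 1 1 2⟩ ×2,  ⟨4 | 0⟩,  ⟨5 | 1⟩ }


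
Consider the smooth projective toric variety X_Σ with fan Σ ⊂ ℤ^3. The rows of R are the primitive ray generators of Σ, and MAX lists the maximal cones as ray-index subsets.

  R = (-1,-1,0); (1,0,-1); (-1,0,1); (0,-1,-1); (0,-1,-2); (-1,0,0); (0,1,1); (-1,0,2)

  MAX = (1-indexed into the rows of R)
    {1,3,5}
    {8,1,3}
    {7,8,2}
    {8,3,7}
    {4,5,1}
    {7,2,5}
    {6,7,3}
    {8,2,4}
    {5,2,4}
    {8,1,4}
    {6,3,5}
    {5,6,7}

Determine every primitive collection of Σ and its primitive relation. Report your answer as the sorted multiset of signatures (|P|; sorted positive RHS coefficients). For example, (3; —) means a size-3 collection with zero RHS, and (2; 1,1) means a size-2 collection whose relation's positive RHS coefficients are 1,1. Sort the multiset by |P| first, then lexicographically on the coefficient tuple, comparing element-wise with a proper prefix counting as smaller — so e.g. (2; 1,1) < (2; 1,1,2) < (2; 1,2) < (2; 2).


Δ(Σ) — 8 vertices, 11 min non-faces:

  • {2,3}:  v_{2} + v_{3} = 0  so sig = (2; —)
  • {4,7}:  v_{4} + v_{7} = 0  so sig = (2; —)
  • {1,2}:  v_{1} + v_{2} = v_{4}  so sig = (2; 1)
  • {1,7}:  v_{1} + v_{7} = v_{3}  so sig = (2; 1)
  • {3,4}:  v_{3} + v_{4} = v_{1}  so sig = (2; 1)
  • {5,8}:  v_{5} + v_{8} = v_{1}  so sig = (2; 1)
  • {2,6}:  v_{2} + v_{6} = v_{5} + v_{7}  so sig = (2; 1,1)
  • {4,6}:  v_{4} + v_{6} = v_{3} + v_{5}  so sig = (2; 1,1)
  • {1,6}:  v_{1} + v_{6} = 2·v_{3} + v_{5}  so sig = (2; 1,2)
  • {6,8}:  v_{6} + v_{8} = 2·v_{3}  so sig = (2; 2)
  • {3,5,7}:  v_{3} + v_{5} + v_{7} = v_{6}  so sig = (3; 1)

Sorted signature multiset PRS(X):
    |P|=2: 10 collections, coeffs (), (), (1), (1), (1), (1), (1,1), (1,1), (1,2), (2)
    |P|=3: 1 collection, coeffs (1)


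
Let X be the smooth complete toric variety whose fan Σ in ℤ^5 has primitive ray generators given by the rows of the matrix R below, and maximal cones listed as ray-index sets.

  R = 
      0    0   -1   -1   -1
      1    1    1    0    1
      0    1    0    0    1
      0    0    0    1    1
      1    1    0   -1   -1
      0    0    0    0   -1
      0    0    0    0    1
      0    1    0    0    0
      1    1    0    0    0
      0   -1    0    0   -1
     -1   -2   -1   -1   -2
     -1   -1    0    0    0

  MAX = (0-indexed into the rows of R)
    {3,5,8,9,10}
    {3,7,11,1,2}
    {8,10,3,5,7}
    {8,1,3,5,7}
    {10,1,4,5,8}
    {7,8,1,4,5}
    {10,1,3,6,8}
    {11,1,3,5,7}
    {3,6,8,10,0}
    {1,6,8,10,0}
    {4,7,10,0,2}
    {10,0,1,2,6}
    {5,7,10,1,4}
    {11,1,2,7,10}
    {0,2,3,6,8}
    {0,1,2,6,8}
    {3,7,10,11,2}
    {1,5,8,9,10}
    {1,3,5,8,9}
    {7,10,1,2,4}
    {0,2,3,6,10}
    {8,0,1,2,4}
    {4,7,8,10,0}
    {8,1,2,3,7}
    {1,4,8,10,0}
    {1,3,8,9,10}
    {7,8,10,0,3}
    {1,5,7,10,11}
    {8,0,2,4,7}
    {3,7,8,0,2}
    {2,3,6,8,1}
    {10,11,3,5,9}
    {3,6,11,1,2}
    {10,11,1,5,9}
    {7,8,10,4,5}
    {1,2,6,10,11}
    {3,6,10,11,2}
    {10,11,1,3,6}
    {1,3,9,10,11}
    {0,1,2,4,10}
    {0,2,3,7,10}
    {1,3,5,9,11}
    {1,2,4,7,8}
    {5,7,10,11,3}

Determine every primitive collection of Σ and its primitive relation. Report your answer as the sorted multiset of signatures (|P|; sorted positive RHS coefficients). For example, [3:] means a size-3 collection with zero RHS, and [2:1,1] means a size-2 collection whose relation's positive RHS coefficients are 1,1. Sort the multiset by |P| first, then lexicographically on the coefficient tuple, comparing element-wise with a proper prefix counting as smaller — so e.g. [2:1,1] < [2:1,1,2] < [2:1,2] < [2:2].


|primitive collections| = 21. Relations:

  {2,9}:  v_{2} + v_{9} = 0  ⟹  sig = [2:]
  {5,6}:  v_{5} + v_{6} = 0  ⟹  sig = [2:]
  {8,11}:  v_{8} + v_{11} = 0  ⟹  sig = [2:]
  {2,5}:  v_{2} + v_{5} = v_{7}  ⟹  sig = [2:1]
  {3,4}:  v_{3} + v_{4} = v_{8}  ⟹  sig = [2:1]
  {6,7}:  v_{6} + v_{7} = v_{2}  ⟹  sig = [2:1]
  {7,9}:  v_{7} + v_{9} = v_{5}  ⟹  sig = [2:1]
  {0,9}:  v_{0} + v_{9} = v_{8} + v_{10}  ⟹  sig = [2:1,1]
  {0,11}:  v_{0} + v_{11} = v_{2} + v_{10}  ⟹  sig = [2:1,1]
  {4,6}:  v_{4} + v_{6} = v_{0} + v_{1}  ⟹  sig = [2:1,1]
  {0,5}:  v_{0} + v_{5} = v_{7} + v_{8} + v_{10}  ⟹  sig = [2:1,1,1]
  {4,11}:  v_{4} + v_{11} = v_{1} + v_{7} + v_{10}  ⟹  sig = [2:1,1,1]
  {6,9}:  v_{6} + v_{9} = v_{1} + v_{3} + v_{10}  ⟹  sig = [2:1,1,1]
  {4,9}:  v_{4} + v_{9} = v_{1} + v_{5} + v_{8} + v_{10}  ⟹  sig = [2:1,1,1,1]
  {2,8,10}:  v_{2} + v_{8} + v_{10} = v_{0}  ⟹  sig = [3:1]
  {0,1,3}:  v_{0} + v_{1} + v_{3} = v_{6} + v_{8}  ⟹  sig = [3:1,1]
  {0,1,7}:  v_{0} + v_{1} + v_{7} = v_{2} + v_{4}  ⟹  sig = [3:1,1]
  {1,3,7,10}:  v_{1} + v_{3} + v_{7} + v_{10} = 0  ⟹  sig = [4:]
  {1,2,3,10}:  v_{1} + v_{2} + v_{3} + v_{10} = v_{6}  ⟹  sig = [4:1]
  {1,3,5,10}:  v_{1} + v_{3} + v_{5} + v_{10} = v_{9}  ⟹  sig = [4:1]
  {1,7,8,10}:  v_{1} + v_{7} + v_{8} + v_{10} = v_{4}  ⟹  sig = [4:1]

Signatures (|P|; sorted positive RHS coefficients), sorted:
    [2:]
    [2:]
    [2:]
    [2:1]
    [2:1]
    [2:1]
    [2:1]
    [2:1,1]
    [2:1,1]
    [2:1,1]
    [2:1,1,1]
    [2:1,1,1]
    [2:1,1,1]
    [2:1,1,1,1]
    [3:1]
    [3:1,1]
    [3:1,1]
    [4:]
    [4:1]
    [4:1]
    [4:1]


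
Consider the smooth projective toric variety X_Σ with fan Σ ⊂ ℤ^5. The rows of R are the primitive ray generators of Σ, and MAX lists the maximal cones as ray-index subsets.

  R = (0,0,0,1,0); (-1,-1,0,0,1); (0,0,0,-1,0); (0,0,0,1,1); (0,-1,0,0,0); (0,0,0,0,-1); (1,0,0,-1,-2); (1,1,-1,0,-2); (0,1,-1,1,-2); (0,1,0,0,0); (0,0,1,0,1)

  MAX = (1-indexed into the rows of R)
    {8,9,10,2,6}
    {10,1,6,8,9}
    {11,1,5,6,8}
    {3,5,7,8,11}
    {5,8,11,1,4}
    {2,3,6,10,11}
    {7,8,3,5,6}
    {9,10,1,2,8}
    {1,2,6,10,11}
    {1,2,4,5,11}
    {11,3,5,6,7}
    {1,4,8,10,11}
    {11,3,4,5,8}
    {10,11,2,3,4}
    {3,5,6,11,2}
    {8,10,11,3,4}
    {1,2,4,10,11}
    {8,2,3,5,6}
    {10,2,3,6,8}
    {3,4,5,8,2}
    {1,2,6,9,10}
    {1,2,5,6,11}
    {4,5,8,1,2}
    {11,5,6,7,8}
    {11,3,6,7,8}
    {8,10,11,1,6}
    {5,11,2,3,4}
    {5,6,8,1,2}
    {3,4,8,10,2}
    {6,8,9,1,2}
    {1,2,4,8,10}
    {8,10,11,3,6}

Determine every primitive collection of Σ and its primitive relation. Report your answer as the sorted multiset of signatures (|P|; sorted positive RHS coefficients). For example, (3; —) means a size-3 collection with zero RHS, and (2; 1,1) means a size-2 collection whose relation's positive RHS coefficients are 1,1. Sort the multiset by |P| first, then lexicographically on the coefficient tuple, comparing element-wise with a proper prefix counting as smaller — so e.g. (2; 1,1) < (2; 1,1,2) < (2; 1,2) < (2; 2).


Σ has 15 primitive collections:

  P={1,3}:  v_{1} + v_{3} = 0  ⇒ sig = (2; —)
  P={5,10}:  v_{5} + v_{10} = 0  ⇒ sig = (2; —)
  P={4,6}:  v_{4} + v_{6} = v_{1}  ⇒ sig = (2; 1)
  P={2,7}:  v_{2} + v_{7} = v_{3} + v_{5} + v_{6}  ⇒ sig = (2; 1,1,1)
  P={4,7}:  v_{4} + v_{7} = v_{5} + v_{8} + v_{11}  ⇒ sig = (2; 1,1,1)
  P={9,11}:  v_{9} + v_{11} = v_{1} + v_{6} + v_{10}  ⇒ sig = (2; 1,1,1)
  P={1,7}:  v_{1} + v_{7} = v_{5} + v_{6} + v_{8} + v_{11}  ⇒ sig = (2; 1,1,1,1)
  P={3,9}:  v_{3} + v_{9} = v_{2} + v_{6} + v_{8} + v_{10}  ⇒ sig = (2; 1,1,1,1)
  P={5,9}:  v_{5} + v_{9} = v_{1} + v_{2} + v_{6} + v_{8}  ⇒ sig = (2; 1,1,1,1)
  P={7,10}:  v_{7} + v_{10} = v_{3} + v_{6} + v_{8} + v_{11}  ⇒ sig = (2; 1,1,1,1)
  P={4,9}:  v_{4} + v_{9} = 2·v_{1} + v_{2} + v_{8} + v_{10}  ⇒ sig = (2; 1,1,1,2)
  P={7,9}:  v_{7} + v_{9} = 2·v_{6} + v_{8}  ⇒ sig = (2; 1,2)
  P={2,8,11}:  v_{2} + v_{8} + v_{11} = 0  ⇒ sig = (3; —)
  P={1,2,6,8,10}:  v_{1} + v_{2} + v_{6} + v_{8} + v_{10} = v_{9}  ⇒ sig = (5; 1)
  P={3,5,6,8,11}:  v_{3} + v_{5} + v_{6} + v_{8} + v_{11} = v_{7}  ⇒ sig = (5; 1)

Sorted signature multiset PRS(X):
{ (2; —) ×2,  (2; 1),  (2; 1,1,1) ×3,  (2; 1,1,1,1) ×4,  (2; 1,1,1,2),  (2; 1,2),  (3; —),  (5; 1) ×2 }


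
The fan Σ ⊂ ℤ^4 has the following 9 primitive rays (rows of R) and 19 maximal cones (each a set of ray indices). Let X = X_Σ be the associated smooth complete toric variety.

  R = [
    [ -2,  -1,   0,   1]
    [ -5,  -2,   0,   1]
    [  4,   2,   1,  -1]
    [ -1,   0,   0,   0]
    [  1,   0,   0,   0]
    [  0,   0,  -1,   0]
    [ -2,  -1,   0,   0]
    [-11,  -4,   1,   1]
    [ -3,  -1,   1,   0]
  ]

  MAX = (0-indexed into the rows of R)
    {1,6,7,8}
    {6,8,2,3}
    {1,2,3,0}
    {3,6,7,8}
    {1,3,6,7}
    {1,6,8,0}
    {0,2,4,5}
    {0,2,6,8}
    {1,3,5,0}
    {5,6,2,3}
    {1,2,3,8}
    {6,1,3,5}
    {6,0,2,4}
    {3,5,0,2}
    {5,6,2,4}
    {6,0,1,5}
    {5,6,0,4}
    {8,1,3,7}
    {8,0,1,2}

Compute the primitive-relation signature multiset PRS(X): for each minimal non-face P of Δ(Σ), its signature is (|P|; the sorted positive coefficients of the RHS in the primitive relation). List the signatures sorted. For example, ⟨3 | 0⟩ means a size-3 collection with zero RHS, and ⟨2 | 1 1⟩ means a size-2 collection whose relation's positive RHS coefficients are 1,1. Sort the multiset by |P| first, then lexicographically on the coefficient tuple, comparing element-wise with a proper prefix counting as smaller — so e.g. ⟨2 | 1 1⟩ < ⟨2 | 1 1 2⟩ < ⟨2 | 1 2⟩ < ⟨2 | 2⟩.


14 minimal non-faces of Δ(Σ) (on 9 rays):

  P = {3,4}:  v_{3} + v_{4} = 0 — sig = ⟨2 | 0⟩
  P = {1,4}:  v_{1} + v_{4} = v_{0} + v_{6} — sig = ⟨2 | 1 1⟩
  P = {5,8}:  v_{5} + v_{8} = v_{3} + v_{6} — sig = ⟨2 | 1 1⟩
  P = {4,7}:  v_{4} + v_{7} = v_{1} + v_{6} + v_{8} — sig = ⟨2 | 1 1 1⟩
  P = {4,8}:  v_{4} + v_{8} = v_{0} + v_{2} + 2·v_{6} — sig = ⟨2 | 1 1 2⟩
  P = {0,7}:  v_{0} + v_{7} = 2·v_{1} + v_{8} — sig = ⟨2 | 1 2⟩
  P = {2,7}:  v_{2} + v_{7} = v_{3} + 2·v_{8} — sig = ⟨2 | 1 2⟩
  P = {5,7}:  v_{5} + v_{7} = v_{1} + 2·v_{3} + 2·v_{6} — sig = ⟨2 | 1 2 2⟩
  P = {0,3,6}:  v_{0} + v_{3} + v_{6} = v_{1} — sig = ⟨3 | 1⟩
  P = {1,2,5}:  v_{1} + v_{2} + v_{5} = v_{3} — sig = ⟨3 | 1⟩
  P = {1,2,6}:  v_{1} + v_{2} + v_{6} = v_{8} — sig = ⟨3 | 1⟩
  P = {0,3,8}:  v_{0} + v_{3} + v_{8} = 2·v_{1} + v_{2} — sig = ⟨3 | 1 2⟩
  P = {0,2,5,6}:  v_{0} + v_{2} + v_{5} + v_{6} = 0 — sig = ⟨4 | 0⟩
  P = {1,3,6,8}:  v_{1} + v_{3} + v_{6} + v_{8} = v_{7} — sig = ⟨4 | 1⟩

Hence PRS(X_Σ) =
[⟨2 | 0⟩, ⟨2 | 1 1⟩, ⟨2 | 1 1⟩, ⟨2 | 1 1 1⟩, ⟨2 | 1 1 2⟩, ⟨2 | 1 2⟩, ⟨2 | 1 2⟩, ⟨2 | 1 2 2⟩, ⟨3 | 1⟩, ⟨3 | 1⟩, ⟨3 | 1⟩, ⟨3 | 1 2⟩, ⟨4 | 0⟩, ⟨4 | 1⟩]


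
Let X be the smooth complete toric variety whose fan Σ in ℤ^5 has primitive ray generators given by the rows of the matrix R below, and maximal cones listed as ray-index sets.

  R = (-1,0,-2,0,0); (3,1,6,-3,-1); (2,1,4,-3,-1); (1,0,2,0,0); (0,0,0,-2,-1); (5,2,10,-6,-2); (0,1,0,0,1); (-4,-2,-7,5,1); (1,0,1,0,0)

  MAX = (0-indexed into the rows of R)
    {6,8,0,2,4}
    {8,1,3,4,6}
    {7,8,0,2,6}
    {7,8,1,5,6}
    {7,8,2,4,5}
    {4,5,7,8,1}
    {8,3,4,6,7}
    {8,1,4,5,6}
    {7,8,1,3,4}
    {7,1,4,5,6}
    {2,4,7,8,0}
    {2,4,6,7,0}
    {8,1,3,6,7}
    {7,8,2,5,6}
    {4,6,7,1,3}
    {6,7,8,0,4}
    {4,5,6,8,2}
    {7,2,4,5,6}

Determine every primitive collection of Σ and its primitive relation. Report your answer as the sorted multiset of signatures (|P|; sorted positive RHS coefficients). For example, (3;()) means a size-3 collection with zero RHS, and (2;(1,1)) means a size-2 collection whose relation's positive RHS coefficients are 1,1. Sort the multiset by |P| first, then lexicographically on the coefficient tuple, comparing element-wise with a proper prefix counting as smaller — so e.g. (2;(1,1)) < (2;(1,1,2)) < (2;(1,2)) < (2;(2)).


Minimal non-faces — 9 found among 9 rays, 18 max cones:

  P={0,3}:  v_{0} + v_{3} = 0  so sig = (2;())
  P={0,1}:  v_{0} + v_{1} = v_{2}  so sig = (2;(1))
  P={1,2}:  v_{1} + v_{2} = v_{5}  so sig = (2;(1))
  P={2,3}:  v_{2} + v_{3} = v_{1}  so sig = (2;(1))
  P={0,5}:  v_{0} + v_{5} = 2·v_{2}  so sig = (2;(2))
  P={3,5}:  v_{3} + v_{5} = 2·v_{1}  so sig = (2;(2))
  P={1,4,6,7,8}:  v_{1} + v_{4} + v_{6} + v_{7} + v_{8} = 0  so sig = (5;())
  P={2,4,6,7,8}:  v_{2} + v_{4} + v_{6} + v_{7} + v_{8} = v_{0}  so sig = (5;(1))
  P={4,5,6,7,8}:  v_{4} + v_{5} + v_{6} + v_{7} + v_{8} = v_{2}  so sig = (5;(1))

Signatures (|P|; sorted positive RHS coefficients), sorted:
    (2;())
    (2;(1))
    (2;(1))
    (2;(1))
    (2;(2))
    (2;(2))
    (5;())
    (5;(1))
    (5;(1))


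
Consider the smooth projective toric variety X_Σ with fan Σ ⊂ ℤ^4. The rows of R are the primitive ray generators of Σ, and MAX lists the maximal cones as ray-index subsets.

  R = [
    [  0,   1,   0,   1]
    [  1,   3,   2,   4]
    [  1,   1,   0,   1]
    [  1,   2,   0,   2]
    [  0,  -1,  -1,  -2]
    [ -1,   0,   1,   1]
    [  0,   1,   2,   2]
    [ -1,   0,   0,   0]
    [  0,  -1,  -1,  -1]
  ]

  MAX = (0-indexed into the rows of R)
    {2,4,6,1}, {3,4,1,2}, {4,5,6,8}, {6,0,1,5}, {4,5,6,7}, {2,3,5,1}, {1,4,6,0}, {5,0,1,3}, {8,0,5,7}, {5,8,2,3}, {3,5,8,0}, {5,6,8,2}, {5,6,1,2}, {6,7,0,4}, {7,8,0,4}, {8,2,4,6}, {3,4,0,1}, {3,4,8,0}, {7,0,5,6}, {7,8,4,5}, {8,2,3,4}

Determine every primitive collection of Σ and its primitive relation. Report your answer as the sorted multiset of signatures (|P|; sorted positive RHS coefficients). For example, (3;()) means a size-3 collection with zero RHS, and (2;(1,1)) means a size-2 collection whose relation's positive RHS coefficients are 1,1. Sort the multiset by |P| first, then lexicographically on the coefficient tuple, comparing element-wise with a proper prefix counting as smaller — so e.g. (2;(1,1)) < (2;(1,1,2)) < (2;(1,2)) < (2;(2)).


12 collections generate NE(X_Σ); each relation:

  {0,2}:  v_{0} + v_{2} = v_{3}  ⇒ sig = (2;(1))
  {2,7}:  v_{2} + v_{7} = v_{0}  ⇒ sig = (2;(1))
  {3,6}:  v_{3} + v_{6} = v_{1}  ⇒ sig = (2;(1))
  {1,7}:  v_{1} + v_{7} = 2·v_{0} + v_{6}  ⇒ sig = (2;(1,2))
  {1,8}:  v_{1} + v_{8} = 2·v_{2} + v_{5}  ⇒ sig = (2;(1,2))
  {3,7}:  v_{3} + v_{7} = 2·v_{0}  ⇒ sig = (2;(2))
  {2,4,5}:  v_{2} + v_{4} + v_{5} = 0  ⇒ sig = (3;())
  {0,4,5}:  v_{0} + v_{4} + v_{5} = v_{7}  ⇒ sig = (3;(1))
  {3,4,5}:  v_{3} + v_{4} + v_{5} = v_{0}  ⇒ sig = (3;(1))
  {6,7,8}:  v_{6} + v_{7} + v_{8} = v_{5}  ⇒ sig = (3;(1))
  {0,6,8}:  v_{0} + v_{6} + v_{8} = v_{2} + v_{5}  ⇒ sig = (3;(1,1))
  {1,4,5}:  v_{1} + v_{4} + v_{5} = v_{0} + v_{6}  ⇒ sig = (3;(1,1))

Hence PRS(X_Σ) =
    (2;(1))
    (2;(1))
    (2;(1))
    (2;(1,2))
    (2;(1,2))
    (2;(2))
    (3;())
    (3;(1))
    (3;(1))
    (3;(1))
    (3;(1,1))
    (3;(1,1))


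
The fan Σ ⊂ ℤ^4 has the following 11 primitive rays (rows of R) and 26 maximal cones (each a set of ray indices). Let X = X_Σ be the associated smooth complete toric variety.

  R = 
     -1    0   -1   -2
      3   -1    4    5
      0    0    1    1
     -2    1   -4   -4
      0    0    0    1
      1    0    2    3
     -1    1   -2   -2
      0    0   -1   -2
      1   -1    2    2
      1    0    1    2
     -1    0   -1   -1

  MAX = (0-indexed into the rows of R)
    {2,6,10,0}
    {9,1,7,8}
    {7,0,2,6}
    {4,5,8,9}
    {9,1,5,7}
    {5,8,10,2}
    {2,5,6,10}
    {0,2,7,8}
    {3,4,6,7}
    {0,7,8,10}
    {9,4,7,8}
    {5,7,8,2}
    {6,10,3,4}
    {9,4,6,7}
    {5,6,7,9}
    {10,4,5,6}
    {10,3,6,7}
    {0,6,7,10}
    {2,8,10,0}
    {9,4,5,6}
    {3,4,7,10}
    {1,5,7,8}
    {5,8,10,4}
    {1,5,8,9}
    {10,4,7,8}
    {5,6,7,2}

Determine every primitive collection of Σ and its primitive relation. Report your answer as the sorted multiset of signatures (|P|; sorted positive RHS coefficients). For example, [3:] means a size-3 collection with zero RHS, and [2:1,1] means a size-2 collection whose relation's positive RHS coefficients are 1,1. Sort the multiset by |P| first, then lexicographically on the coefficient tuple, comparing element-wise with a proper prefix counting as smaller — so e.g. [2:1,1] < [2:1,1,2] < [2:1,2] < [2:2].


|primitive collections| = 23. Relations:

  P={0,9}:  v_{0} + v_{9} = 0  ⇒ sig = [2:]
  P={6,8}:  v_{6} + v_{8} = 0  ⇒ sig = [2:]
  P={0,4}:  v_{0} + v_{4} = v_{10}  ⇒ sig = [2:1]
  P={0,5}:  v_{0} + v_{5} = v_{2}  ⇒ sig = [2:1]
  P={2,9}:  v_{2} + v_{9} = v_{5}  ⇒ sig = [2:1]
  P={9,10}:  v_{9} + v_{10} = v_{4}  ⇒ sig = [2:1]
  P={1,10}:  v_{1} + v_{10} = v_{8} + v_{9}  ⇒ sig = [2:1,1]
  P={2,3}:  v_{2} + v_{3} = v_{6} + v_{10}  ⇒ sig = [2:1,1]
  P={2,4}:  v_{2} + v_{4} = v_{5} + v_{10}  ⇒ sig = [2:1,1]
  P={3,5}:  v_{3} + v_{5} = v_{4} + v_{6}  ⇒ sig = [2:1,1]
  P={0,1}:  v_{0} + v_{1} = v_{5} + v_{7} + v_{8}  ⇒ sig = [2:1,1,1]
  P={1,3}:  v_{1} + v_{3} = v_{4} + v_{7} + v_{9}  ⇒ sig = [2:1,1,1]
  P={1,6}:  v_{1} + v_{6} = v_{5} + v_{7} + v_{9}  ⇒ sig = [2:1,1,1]
  P={3,8}:  v_{3} + v_{8} = v_{4} + v_{7} + v_{10}  ⇒ sig = [2:1,1,1]
  P={0,3}:  v_{0} + v_{3} = v_{6} + v_{7} + 2·v_{10}  ⇒ sig = [2:1,1,2]
  P={1,2}:  v_{1} + v_{2} = 2·v_{5} + v_{7} + v_{8}  ⇒ sig = [2:1,1,2]
  P={3,9}:  v_{3} + v_{9} = 2·v_{4} + v_{6} + v_{7}  ⇒ sig = [2:1,1,2]
  P={1,4}:  v_{1} + v_{4} = v_{8} + 2·v_{9}  ⇒ sig = [2:1,2]
  P={5,7,10}:  v_{5} + v_{7} + v_{10} = 0  ⇒ sig = [3:]
  P={2,7,10}:  v_{2} + v_{7} + v_{10} = v_{0}  ⇒ sig = [3:1]
  P={4,5,7}:  v_{4} + v_{5} + v_{7} = v_{9}  ⇒ sig = [3:1]
  P={4,6,7,10}:  v_{4} + v_{6} + v_{7} + v_{10} = v_{3}  ⇒ sig = [4:1]
  P={5,7,8,9}:  v_{5} + v_{7} + v_{8} + v_{9} = v_{1}  ⇒ sig = [4:1]

so the primitive-relation signature multiset is
    |P|=2: 18 collections, coeffs (), (), (1), (1), (1), (1), (1,1), (1,1), (1,1), (1,1), (1,1,1), (1,1,1), (1,1,1), (1,1,1), (1,1,2), (1,1,2), (1,1,2), (1,2)
    |P|=3: 3 collections, coeffs (), (1), (1)
    |P|=4: 2 collections, coeffs (1), (1)


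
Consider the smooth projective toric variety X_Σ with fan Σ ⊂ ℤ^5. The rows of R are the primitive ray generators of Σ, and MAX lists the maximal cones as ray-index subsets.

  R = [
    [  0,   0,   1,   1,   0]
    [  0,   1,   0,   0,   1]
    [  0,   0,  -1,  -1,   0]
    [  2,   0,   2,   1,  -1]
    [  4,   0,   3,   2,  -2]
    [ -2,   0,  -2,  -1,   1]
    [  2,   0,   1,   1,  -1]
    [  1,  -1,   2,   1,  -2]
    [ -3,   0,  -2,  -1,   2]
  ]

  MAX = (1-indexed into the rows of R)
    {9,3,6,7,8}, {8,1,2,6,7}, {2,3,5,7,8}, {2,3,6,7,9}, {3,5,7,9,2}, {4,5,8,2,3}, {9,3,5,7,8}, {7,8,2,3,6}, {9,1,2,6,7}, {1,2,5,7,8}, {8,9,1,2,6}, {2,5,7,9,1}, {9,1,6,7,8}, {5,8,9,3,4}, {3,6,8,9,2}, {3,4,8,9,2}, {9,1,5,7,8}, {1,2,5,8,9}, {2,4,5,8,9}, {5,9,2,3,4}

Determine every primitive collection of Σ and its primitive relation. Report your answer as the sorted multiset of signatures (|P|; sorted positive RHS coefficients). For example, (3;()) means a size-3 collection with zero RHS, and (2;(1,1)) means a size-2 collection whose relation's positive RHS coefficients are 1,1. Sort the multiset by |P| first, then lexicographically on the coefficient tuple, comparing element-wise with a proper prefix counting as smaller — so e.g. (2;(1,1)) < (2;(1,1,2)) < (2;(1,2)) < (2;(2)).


7 minimal non-faces of Δ(Σ) (on 9 rays):

  P={1,3}:  v_{1} + v_{3} = 0  ⇒ sig = (2;())
  P={4,6}:  v_{4} + v_{6} = 0  ⇒ sig = (2;())
  P={4,7}:  v_{4} + v_{7} = v_{5}  ⇒ sig = (2;(1))
  P={5,6}:  v_{5} + v_{6} = v_{7}  ⇒ sig = (2;(1))
  P={1,4}:  v_{1} + v_{4} = v_{2} + v_{5} + v_{8} + v_{9}  ⇒ sig = (2;(1,1,1,1))
  P={2,7,8,9}:  v_{2} + v_{7} + v_{8} + v_{9} = v_{1}  ⇒ sig = (4;(1))
  P={2,3,5,8,9}:  v_{2} + v_{3} + v_{5} + v_{8} + v_{9} = v_{4}  ⇒ sig = (5;(1))

Sorted signature multiset PRS(X):
{ (2;()) ×2,  (2;(1)) ×2,  (2;(1,1,1,1)),  (4;(1)),  (5;(1)) }


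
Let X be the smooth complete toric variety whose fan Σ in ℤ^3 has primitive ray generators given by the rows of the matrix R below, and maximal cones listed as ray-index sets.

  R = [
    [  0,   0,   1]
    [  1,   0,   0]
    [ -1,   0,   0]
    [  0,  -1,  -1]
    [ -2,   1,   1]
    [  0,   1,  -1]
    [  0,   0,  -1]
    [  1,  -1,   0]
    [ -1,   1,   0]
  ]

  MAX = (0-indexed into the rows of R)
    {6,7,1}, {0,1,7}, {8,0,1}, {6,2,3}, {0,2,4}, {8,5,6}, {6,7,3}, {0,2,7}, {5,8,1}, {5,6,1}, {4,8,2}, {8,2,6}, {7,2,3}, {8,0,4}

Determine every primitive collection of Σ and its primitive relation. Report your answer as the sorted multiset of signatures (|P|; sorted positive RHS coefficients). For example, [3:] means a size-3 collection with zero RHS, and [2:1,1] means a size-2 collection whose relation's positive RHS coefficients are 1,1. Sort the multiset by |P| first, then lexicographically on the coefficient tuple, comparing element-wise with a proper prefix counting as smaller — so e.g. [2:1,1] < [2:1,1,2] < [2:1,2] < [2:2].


The 18 primitive collections of Σ (r=9, n=3):

  • {0,6}:  v_{0} + v_{6} = 0  ⇒ sig = [2:]
  • {1,2}:  v_{1} + v_{2} = 0  ⇒ sig = [2:]
  • {7,8}:  v_{7} + v_{8} = 0  ⇒ sig = [2:]
  • {0,3}:  v_{0} + v_{3} = v_{2} + v_{7}  ⇒ sig = [2:1,1]
  • {0,5}:  v_{0} + v_{5} = v_{1} + v_{8}  ⇒ sig = [2:1,1]
  • {1,3}:  v_{1} + v_{3} = v_{6} + v_{7}  ⇒ sig = [2:1,1]
  • {1,4}:  v_{1} + v_{4} = v_{0} + v_{8}  ⇒ sig = [2:1,1]
  • {2,5}:  v_{2} + v_{5} = v_{6} + v_{8}  ⇒ sig = [2:1,1]
  • {3,8}:  v_{3} + v_{8} = v_{2} + v_{6}  ⇒ sig = [2:1,1]
  • {4,6}:  v_{4} + v_{6} = v_{2} + v_{8}  ⇒ sig = [2:1,1]
  • {4,7}:  v_{4} + v_{7} = v_{0} + v_{2}  ⇒ sig = [2:1,1]
  • {5,7}:  v_{5} + v_{7} = v_{1} + v_{6}  ⇒ sig = [2:1,1]
  • {3,4}:  v_{3} + v_{4} = 2·v_{2}  ⇒ sig = [2:2]
  • {3,5}:  v_{3} + v_{5} = 2·v_{6}  ⇒ sig = [2:2]
  • {4,5}:  v_{4} + v_{5} = 2·v_{8}  ⇒ sig = [2:2]
  • {0,2,8}:  v_{0} + v_{2} + v_{8} = v_{4}  ⇒ sig = [3:1]
  • {1,6,8}:  v_{1} + v_{6} + v_{8} = v_{5}  ⇒ sig = [3:1]
  • {2,6,7}:  v_{2} + v_{6} + v_{7} = v_{3}  ⇒ sig = [3:1]

so the primitive-relation signature multiset is
    |P|=2: 15 collections, coeffs (), (), (), (1,1), (1,1), (1,1), (1,1), (1,1), (1,1), (1,1), (1,1), (1,1), (2), (2), (2)
    |P|=3: 3 collections, coeffs (1), (1), (1)


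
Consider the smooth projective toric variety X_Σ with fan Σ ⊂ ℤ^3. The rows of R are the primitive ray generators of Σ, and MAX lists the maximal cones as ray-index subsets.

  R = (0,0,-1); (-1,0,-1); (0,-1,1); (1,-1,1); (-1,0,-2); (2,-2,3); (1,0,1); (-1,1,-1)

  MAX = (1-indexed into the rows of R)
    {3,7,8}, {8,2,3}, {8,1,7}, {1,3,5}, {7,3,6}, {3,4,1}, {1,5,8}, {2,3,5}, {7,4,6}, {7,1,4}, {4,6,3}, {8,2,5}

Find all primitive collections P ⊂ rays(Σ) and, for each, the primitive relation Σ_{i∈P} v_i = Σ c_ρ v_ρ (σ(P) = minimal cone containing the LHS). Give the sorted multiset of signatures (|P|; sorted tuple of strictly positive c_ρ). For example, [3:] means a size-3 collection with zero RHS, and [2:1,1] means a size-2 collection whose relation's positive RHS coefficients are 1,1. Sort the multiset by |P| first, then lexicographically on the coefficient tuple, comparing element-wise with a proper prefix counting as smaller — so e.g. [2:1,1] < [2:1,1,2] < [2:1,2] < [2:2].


14 minimal non-faces of Δ(Σ) (on 8 rays):

  • {2,7}:  v_{2} + v_{7} = 0  so sig = [2:]
  • {4,8}:  v_{4} + v_{8} = 0  so sig = [2:]
  • {1,2}:  v_{1} + v_{2} = v_{5}  so sig = [2:1]
  • {5,7}:  v_{5} + v_{7} = v_{1}  so sig = [2:1]
  • {2,4}:  v_{2} + v_{4} = v_{1} + v_{3}  so sig = [2:1,1]
  • {2,6}:  v_{2} + v_{6} = v_{3} + v_{4}  so sig = [2:1,1]
  • {6,8}:  v_{6} + v_{8} = v_{3} + v_{7}  so sig = [2:1,1]
  • {5,6}:  v_{5} + v_{6} = v_{1} + v_{3} + v_{4}  so sig = [2:1,1,1]
  • {4,5}:  v_{4} + v_{5} = 2·v_{1} + v_{3}  so sig = [2:1,2]
  • {1,6}:  v_{1} + v_{6} = 2·v_{4}  so sig = [2:2]
  • {1,3,7}:  v_{1} + v_{3} + v_{7} = v_{4}  so sig = [3:1]
  • {1,3,8}:  v_{1} + v_{3} + v_{8} = v_{2}  so sig = [3:1]
  • {3,4,7}:  v_{3} + v_{4} + v_{7} = v_{6}  so sig = [3:1]
  • {3,5,8}:  v_{3} + v_{5} + v_{8} = 2·v_{2}  so sig = [3:2]

Signatures (|P|; sorted positive RHS coefficients), sorted:
    |P|=2: 10 collections, coeffs (), (), (1), (1), (1,1), (1,1), (1,1), (1,1,1), (1,2), (2)
    |P|=3: 4 collections, coeffs (1), (1), (1), (2)


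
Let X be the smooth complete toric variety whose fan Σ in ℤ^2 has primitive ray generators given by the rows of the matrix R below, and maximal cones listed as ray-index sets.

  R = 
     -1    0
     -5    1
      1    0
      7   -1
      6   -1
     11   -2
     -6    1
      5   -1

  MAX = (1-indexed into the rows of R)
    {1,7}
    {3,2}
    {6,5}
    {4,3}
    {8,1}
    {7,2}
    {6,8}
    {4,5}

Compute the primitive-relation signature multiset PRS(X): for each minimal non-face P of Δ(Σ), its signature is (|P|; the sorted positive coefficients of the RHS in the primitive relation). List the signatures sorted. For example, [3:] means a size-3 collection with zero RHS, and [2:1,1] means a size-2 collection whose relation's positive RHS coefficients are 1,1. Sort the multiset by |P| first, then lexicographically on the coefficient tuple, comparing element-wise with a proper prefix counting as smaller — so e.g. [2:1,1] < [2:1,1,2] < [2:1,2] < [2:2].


20 collections generate NE(X_Σ); each relation:

  P={1,3}:  v_{1} + v_{3} = 0  ⇒ sig = [2:]
  P={2,8}:  v_{2} + v_{8} = 0  ⇒ sig = [2:]
  P={5,7}:  v_{5} + v_{7} = 0  ⇒ sig = [2:]
  P={1,2}:  v_{1} + v_{2} = v_{7}  ⇒ sig = [2:1]
  P={1,4}:  v_{1} + v_{4} = v_{5}  ⇒ sig = [2:1]
  P={1,5}:  v_{1} + v_{5} = v_{8}  ⇒ sig = [2:1]
  P={2,5}:  v_{2} + v_{5} = v_{3}  ⇒ sig = [2:1]
  P={2,6}:  v_{2} + v_{6} = v_{5}  ⇒ sig = [2:1]
  P={3,5}:  v_{3} + v_{5} = v_{4}  ⇒ sig = [2:1]
  P={3,7}:  v_{3} + v_{7} = v_{2}  ⇒ sig = [2:1]
  P={3,8}:  v_{3} + v_{8} = v_{5}  ⇒ sig = [2:1]
  P={4,7}:  v_{4} + v_{7} = v_{3}  ⇒ sig = [2:1]
  P={5,8}:  v_{5} + v_{8} = v_{6}  ⇒ sig = [2:1]
  P={6,7}:  v_{6} + v_{7} = v_{8}  ⇒ sig = [2:1]
  P={7,8}:  v_{7} + v_{8} = v_{1}  ⇒ sig = [2:1]
  P={1,6}:  v_{1} + v_{6} = 2·v_{8}  ⇒ sig = [2:2]
  P={2,4}:  v_{2} + v_{4} = 2·v_{3}  ⇒ sig = [2:2]
  P={3,6}:  v_{3} + v_{6} = 2·v_{5}  ⇒ sig = [2:2]
  P={4,8}:  v_{4} + v_{8} = 2·v_{5}  ⇒ sig = [2:2]
  P={4,6}:  v_{4} + v_{6} = 3·v_{5}  ⇒ sig = [2:3]

Sorted signature multiset PRS(X):
{ [2:] ×3,  [2:1] ×12,  [2:2] ×4,  [2:3] }


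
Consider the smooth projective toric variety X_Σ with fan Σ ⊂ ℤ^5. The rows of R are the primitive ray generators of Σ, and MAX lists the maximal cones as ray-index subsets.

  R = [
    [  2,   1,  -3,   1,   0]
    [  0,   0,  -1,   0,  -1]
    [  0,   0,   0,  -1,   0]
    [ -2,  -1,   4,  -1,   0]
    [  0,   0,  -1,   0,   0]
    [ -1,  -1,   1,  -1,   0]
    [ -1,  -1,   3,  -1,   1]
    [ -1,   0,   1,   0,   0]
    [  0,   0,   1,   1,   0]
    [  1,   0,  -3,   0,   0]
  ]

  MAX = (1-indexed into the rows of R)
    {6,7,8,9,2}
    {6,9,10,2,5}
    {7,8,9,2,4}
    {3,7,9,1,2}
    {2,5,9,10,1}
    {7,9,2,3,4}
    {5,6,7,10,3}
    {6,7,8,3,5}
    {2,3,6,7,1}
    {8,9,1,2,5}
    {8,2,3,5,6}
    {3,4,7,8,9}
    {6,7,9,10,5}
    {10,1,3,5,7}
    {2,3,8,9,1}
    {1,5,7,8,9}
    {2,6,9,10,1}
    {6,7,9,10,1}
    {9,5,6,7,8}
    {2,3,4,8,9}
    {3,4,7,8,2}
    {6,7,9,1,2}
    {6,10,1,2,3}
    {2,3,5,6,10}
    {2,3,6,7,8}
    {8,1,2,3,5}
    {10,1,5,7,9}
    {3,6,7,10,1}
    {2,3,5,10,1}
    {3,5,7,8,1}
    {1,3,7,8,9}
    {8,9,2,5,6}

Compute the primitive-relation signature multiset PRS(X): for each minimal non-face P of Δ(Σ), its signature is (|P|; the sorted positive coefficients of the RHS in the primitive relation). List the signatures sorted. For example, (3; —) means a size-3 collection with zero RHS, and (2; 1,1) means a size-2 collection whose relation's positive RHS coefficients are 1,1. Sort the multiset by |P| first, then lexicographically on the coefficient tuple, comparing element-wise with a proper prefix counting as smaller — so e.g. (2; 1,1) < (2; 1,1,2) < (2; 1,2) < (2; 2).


Minimal non-faces — 14 found among 10 rays, 32 max cones:

  • {4,10}:  v_{4} + v_{10} = v_{6}  ⇒ sig = (2; 1)
  • {1,4}:  v_{1} + v_{4} = v_{3} + v_{9}  ⇒ sig = (2; 1,1)
  • {4,5}:  v_{4} + v_{5} = v_{2} + v_{7} + v_{8}  ⇒ sig = (2; 1,1,1)
  • {4,6}:  v_{4} + v_{6} = 2·v_{2} + 2·v_{7} + v_{8}  ⇒ sig = (2; 1,2,2)
  • {8,10}:  v_{8} + v_{10} = 2·v_{5}  ⇒ sig = (2; 2)
  • {3,5,9}:  v_{3} + v_{5} + v_{9} = 0  ⇒ sig = (3; —)
  • {1,5,6}:  v_{1} + v_{5} + v_{6} = v_{10}  ⇒ sig = (3; 1)
  • {1,6,8}:  v_{1} + v_{6} + v_{8} = v_{5}  ⇒ sig = (3; 1)
  • {2,5,7}:  v_{2} + v_{5} + v_{7} = v_{6}  ⇒ sig = (3; 1)
  • {3,6,9}:  v_{3} + v_{6} + v_{9} = v_{2} + v_{7}  ⇒ sig = (3; 1,1)
  • {3,9,10}:  v_{3} + v_{9} + v_{10} = v_{1} + v_{6}  ⇒ sig = (3; 1,1)
  • {2,7,10}:  v_{2} + v_{7} + v_{10} = v_{1} + 2·v_{6}  ⇒ sig = (3; 1,2)
  • {1,2,7,8}:  v_{1} + v_{2} + v_{7} + v_{8} = 0  ⇒ sig = (4; —)
  • {2,3,7,8,9}:  v_{2} + v_{3} + v_{7} + v_{8} + v_{9} = v_{4}  ⇒ sig = (5; 1)

so the primitive-relation signature multiset is
    |P|=2: 5 collections, coeffs (1), (1,1), (1,1,1), (1,2,2), (2)
    |P|=3: 7 collections, coeffs (), (1), (1), (1), (1,1), (1,1), (1,2)
    |P|=4: 1 collection, coeffs ()
    |P|=5: 1 collection, coeffs (1)


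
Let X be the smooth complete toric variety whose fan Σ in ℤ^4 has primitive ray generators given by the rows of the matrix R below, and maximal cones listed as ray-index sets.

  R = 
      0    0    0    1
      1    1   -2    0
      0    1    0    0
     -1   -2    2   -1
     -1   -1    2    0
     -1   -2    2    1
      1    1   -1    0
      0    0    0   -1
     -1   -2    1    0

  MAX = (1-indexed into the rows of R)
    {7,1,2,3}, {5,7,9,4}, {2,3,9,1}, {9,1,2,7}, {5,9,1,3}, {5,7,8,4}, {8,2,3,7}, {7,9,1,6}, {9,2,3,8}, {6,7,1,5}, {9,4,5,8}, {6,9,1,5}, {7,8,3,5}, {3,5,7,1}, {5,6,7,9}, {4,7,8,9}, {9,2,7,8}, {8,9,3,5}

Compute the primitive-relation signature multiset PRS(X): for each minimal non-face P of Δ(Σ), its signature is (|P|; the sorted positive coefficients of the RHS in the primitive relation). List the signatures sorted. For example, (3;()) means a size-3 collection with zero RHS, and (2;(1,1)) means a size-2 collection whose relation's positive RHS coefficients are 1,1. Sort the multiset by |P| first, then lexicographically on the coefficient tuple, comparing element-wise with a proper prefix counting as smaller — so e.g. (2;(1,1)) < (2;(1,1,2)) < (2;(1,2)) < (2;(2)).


12 collections generate NE(X_Σ); each relation:

  P={1,8}:  v_{1} + v_{8} = 0 — sig = (2;())
  P={2,5}:  v_{2} + v_{5} = 0 — sig = (2;())
  P={3,4}:  v_{3} + v_{4} = v_{5} + v_{8} — sig = (2;(1,1))
  P={3,6}:  v_{3} + v_{6} = v_{1} + v_{5} — sig = (2;(1,1))
  P={1,4}:  v_{1} + v_{4} = v_{5} + v_{7} + v_{9} — sig = (2;(1,1,1))
  P={2,4}:  v_{2} + v_{4} = v_{7} + v_{8} + v_{9} — sig = (2;(1,1,1))
  P={2,6}:  v_{2} + v_{6} = v_{1} + v_{7} + v_{9} — sig = (2;(1,1,1))
  P={6,8}:  v_{6} + v_{8} = v_{5} + v_{7} + v_{9} — sig = (2;(1,1,1))
  P={4,6}:  v_{4} + v_{6} = 2·v_{5} + 2·v_{7} + 2·v_{9} — sig = (2;(2,2,2))
  P={3,7,9}:  v_{3} + v_{7} + v_{9} = 0 — sig = (3;())
  P={1,5,7,9}:  v_{1} + v_{5} + v_{7} + v_{9} = v_{6} — sig = (4;(1))
  P={5,7,8,9}:  v_{5} + v_{7} + v_{8} + v_{9} = v_{4} — sig = (4;(1))

Sorted signature multiset PRS(X):
[(2;()), (2;()), (2;(1,1)), (2;(1,1)), (2;(1,1,1)), (2;(1,1,1)), (2;(1,1,1)), (2;(1,1,1)), (2;(2,2,2)), (3;()), (4;(1)), (4;(1))]


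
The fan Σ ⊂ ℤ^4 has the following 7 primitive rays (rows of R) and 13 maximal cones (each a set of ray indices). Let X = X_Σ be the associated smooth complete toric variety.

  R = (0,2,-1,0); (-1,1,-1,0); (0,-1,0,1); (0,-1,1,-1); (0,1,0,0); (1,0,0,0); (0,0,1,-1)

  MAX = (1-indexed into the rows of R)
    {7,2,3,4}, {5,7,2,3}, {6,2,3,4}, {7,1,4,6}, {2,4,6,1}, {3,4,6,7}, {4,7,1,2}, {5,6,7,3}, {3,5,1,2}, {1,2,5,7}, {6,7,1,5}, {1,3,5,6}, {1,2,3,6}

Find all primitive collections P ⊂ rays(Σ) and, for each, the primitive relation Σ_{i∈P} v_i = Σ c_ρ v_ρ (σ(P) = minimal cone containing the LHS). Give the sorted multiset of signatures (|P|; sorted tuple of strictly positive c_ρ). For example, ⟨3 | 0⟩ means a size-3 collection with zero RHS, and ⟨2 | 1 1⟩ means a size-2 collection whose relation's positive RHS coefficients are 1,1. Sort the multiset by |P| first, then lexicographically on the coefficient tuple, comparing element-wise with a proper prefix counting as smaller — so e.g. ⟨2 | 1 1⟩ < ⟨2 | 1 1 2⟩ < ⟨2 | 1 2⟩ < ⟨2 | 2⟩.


|primitive collections| = 5. Relations:

  • {4,5}:  v_{4} + v_{5} = v_{7}  so sig = ⟨2 | 1⟩
  • {1,3,4}:  v_{1} + v_{3} + v_{4} = 0  so sig = ⟨3 | 0⟩
  • {1,3,7}:  v_{1} + v_{3} + v_{7} = v_{5}  so sig = ⟨3 | 1⟩
  • {2,5,6}:  v_{2} + v_{5} + v_{6} = v_{1}  so sig = ⟨3 | 1⟩
  • {2,6,7}:  v_{2} + v_{6} + v_{7} = v_{1} + v_{4}  so sig = ⟨3 | 1 1⟩

Sorted signature multiset PRS(X):
{ ⟨2 | 1⟩,  ⟨3 | 0⟩,  ⟨3 | 1⟩ ×2,  ⟨3 | 1 1⟩ }


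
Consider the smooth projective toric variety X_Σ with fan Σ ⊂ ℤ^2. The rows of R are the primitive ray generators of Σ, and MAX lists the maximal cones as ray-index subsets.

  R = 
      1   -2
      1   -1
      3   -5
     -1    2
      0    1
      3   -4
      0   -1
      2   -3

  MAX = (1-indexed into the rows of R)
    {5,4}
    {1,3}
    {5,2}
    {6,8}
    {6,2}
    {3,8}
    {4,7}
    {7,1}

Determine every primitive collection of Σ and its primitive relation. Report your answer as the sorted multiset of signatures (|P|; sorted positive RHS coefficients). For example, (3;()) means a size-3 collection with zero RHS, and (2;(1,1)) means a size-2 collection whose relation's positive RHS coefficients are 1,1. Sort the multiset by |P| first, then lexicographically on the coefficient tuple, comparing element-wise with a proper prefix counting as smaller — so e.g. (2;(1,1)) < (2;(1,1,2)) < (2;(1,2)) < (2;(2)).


Σ has 20 primitive collections:

  • {1,4}:  v_{1} + v_{4} = 0 ; sig = (2;())
  • {5,7}:  v_{5} + v_{7} = 0 ; sig = (2;())
  • {1,2}:  v_{1} + v_{2} = v_{8} ; sig = (2;(1))
  • {1,5}:  v_{1} + v_{5} = v_{2} ; sig = (2;(1))
  • {1,8}:  v_{1} + v_{8} = v_{3} ; sig = (2;(1))
  • {2,4}:  v_{2} + v_{4} = v_{5} ; sig = (2;(1))
  • {2,7}:  v_{2} + v_{7} = v_{1} ; sig = (2;(1))
  • {2,8}:  v_{2} + v_{8} = v_{6} ; sig = (2;(1))
  • {3,4}:  v_{3} + v_{4} = v_{8} ; sig = (2;(1))
  • {3,5}:  v_{3} + v_{5} = v_{6} ; sig = (2;(1))
  • {4,8}:  v_{4} + v_{8} = v_{2} ; sig = (2;(1))
  • {6,7}:  v_{6} + v_{7} = v_{3} ; sig = (2;(1))
  • {1,6}:  v_{1} + v_{6} = 2·v_{8} ; sig = (2;(2))
  • {2,3}:  v_{2} + v_{3} = 2·v_{8} ; sig = (2;(2))
  • {4,6}:  v_{4} + v_{6} = 2·v_{2} ; sig = (2;(2))
  • {5,8}:  v_{5} + v_{8} = 2·v_{2} ; sig = (2;(2))
  • {7,8}:  v_{7} + v_{8} = 2·v_{1} ; sig = (2;(2))
  • {3,6}:  v_{3} + v_{6} = 3·v_{8} ; sig = (2;(3))
  • {3,7}:  v_{3} + v_{7} = 3·v_{1} ; sig = (2;(3))
  • {5,6}:  v_{5} + v_{6} = 3·v_{2} ; sig = (2;(3))

Signatures (|P|; sorted positive RHS coefficients), sorted:
[(2;()), (2;()), (2;(1)), (2;(1)), (2;(1)), (2;(1)), (2;(1)), (2;(1)), (2;(1)), (2;(1)), (2;(1)), (2;(1)), (2;(2)), (2;(2)), (2;(2)), (2;(2)), (2;(2)), (2;(3)), (2;(3)), (2;(3))]
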